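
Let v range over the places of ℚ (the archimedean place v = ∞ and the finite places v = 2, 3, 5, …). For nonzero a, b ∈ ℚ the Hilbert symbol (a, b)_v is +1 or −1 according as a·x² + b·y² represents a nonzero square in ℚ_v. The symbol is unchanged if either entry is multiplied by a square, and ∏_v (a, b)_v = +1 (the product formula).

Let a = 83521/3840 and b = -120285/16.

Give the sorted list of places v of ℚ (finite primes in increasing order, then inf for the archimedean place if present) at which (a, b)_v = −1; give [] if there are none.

(a, b) ≡ (15, -165) mod (ℚ^×)²; places V = {2, 3, 5, 11, 17, ∞}.
(a,b)_3: α=-1, u≡2; β=7, v≡2 (mod 3); (2|3)=-1, (2|3)=-1; sign (−1)^1·-1^7·-1^-1 = -1.
(a,b)_5: α=-1, u≡2; β=1, v≡3 (mod 5); (2|5)=-1, (3|5)=-1; sign (−1)^0·-1^1·-1^-1 = +1.
(a,b)_2: α=-8, β=-4; u≡7, v≡3 (mod 8); ε(u)ε(v)=1·1, αω(v)=-8·1, βω(u)=-4·0; sum ≡ 1  ⇒  -1.
(a,b)_17: α=4, u≡8; β=0, v≡10 (mod 17); (8|17)=+1, (10|17)=-1; sign (−1)^0·+1^0·-1^4 = +1.
(a,b)_11: α=0, u≡9; β=1, v≡2 (mod 11); (9|11)=+1, (2|11)=-1; sign (−1)^0·+1^1·-1^0 = +1.
(a,b)_∞: sgn(15)=+, sgn(-165)=−, so +1.
(15, -165 / ℚ) ramifies at {2, 3}: a division algebra.

[2, 3]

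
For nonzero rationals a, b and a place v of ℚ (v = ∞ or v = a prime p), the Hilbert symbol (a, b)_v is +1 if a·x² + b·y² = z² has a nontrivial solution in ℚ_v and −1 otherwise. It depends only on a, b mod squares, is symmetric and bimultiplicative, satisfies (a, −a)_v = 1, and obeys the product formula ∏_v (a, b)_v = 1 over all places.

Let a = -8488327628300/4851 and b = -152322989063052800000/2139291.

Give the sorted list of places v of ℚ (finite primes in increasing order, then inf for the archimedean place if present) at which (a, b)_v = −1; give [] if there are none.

(a, b) ≡ (-3553, -1165945) mod (ℚ^×)²; places V = {2, 3, 5, 7, 11, 13, 17, 19, 29, 43, ∞}.
(a,b)_13: α=2, u≡9; β=0, v≡4 (mod 13); (9|13)=+1, (4|13)=+1; sign (−1)^0·+1^0·+1^2 = +1.
(a,b)_3: α=-2, u≡2; β=-4, v≡2 (mod 3); (2|3)=-1, (2|3)=-1; sign (−1)^0·-1^-4·-1^-2 = +1.
(a,b)_5: α=2, u≡3; β=5, v≡4 (mod 5); (3|5)=-1, (4|5)=+1; sign (−1)^0·-1^5·+1^2 = -1.
(a,b)_∞: sgn(-3553)=−, sgn(-1165945)=−, so -1.
(a,b)_17: α=1, u≡10; β=1, v≡7 (mod 17); (10|17)=-1, (7|17)=-1; sign (−1)^0·-1^1·-1^1 = +1.
(a,b)_2: α=2, β=12; u≡7, v≡7 (mod 8); ε(u)ε(v)=1·1, αω(v)=2·0, βω(u)=12·0; sum ≡ 1  ⇒  -1.
(a,b)_43: α=2, u≡23; β=3, v≡39 (mod 43); (23|43)=+1, (39|43)=-1; sign (−1)^0·+1^3·-1^2 = +1.
(a,b)_7: α=-2, u≡5; β=-4, v≡3 (mod 7); (5|7)=-1, (3|7)=-1; sign (−1)^0·-1^-4·-1^-2 = +1.
(a,b)_29: α=2, u≡19; β=3, v≡19 (mod 29); (19|29)=-1, (19|29)=-1; sign (−1)^0·-1^3·-1^2 = -1.
(a,b)_19: α=1, u≡14; β=2, v≡6 (mod 19); (14|19)=-1, (6|19)=+1; sign (−1)^0·-1^2·+1^1 = +1.
(a,b)_11: α=-1, u≡8; β=-1, v≡3 (mod 11); (8|11)=-1, (3|11)=+1; sign (−1)^1·-1^-1·+1^-1 = +1.
(-3553, -1165945 / ℚ) ramifies at {2, 5, 29, ∞}: a division algebra.

[2, 5, 29, inf]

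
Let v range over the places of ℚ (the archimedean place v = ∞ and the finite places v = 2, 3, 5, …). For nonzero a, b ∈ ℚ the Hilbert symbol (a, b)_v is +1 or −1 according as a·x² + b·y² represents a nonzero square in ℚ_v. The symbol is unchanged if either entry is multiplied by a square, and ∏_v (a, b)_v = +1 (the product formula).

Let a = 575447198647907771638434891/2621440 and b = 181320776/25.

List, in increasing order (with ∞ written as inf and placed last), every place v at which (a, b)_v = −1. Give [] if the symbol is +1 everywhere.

[17, 19]

Mod squares: a ≡ 190, b ≡ 5474. Check v ∈ {∞, 2, 3, 5, 7, 13, 17, 19, 23}.
v=17: a=17^4·(≡3), b=17^1·(≡16) mod 17; (3|17)=-1, (16|17)=+1; (−1)^{4·1·8}·(-1)^1·(+1)^4 = -1.
v=23: a=23^6·(≡8), b=23^1·(≡16) mod 23; (8|23)=+1, (16|23)=+1; (−1)^{6·1·11}·(+1)^1·(+1)^6 = +1.
v=3: a=3^6·(≡1), b=3^0·(≡2) mod 3; (1|3)=+1, (2|3)=-1; (−1)^{6·0·1}·(+1)^0·(-1)^6 = +1.
v=19: a=19^1·(≡14), b=19^0·(≡15) mod 19; (14|19)=-1, (15|19)=-1; (−1)^{1·0·9}·(-1)^0·(-1)^1 = -1.
v=∞: 190 > 0 and 5474 > 0  ⇒  (a,b)_∞ = +1.
v=2: v_2(a)=-19, v_2(b)=3; units ≡ 7, 1 (mod 8); ε·ε+αω+βω = 1·0+-19·0+3·0 ≡ 0  ⇒  (a,b)_2 = +1.
v=5: a=5^-1·(≡2), b=5^-2·(≡1) mod 5; (2|5)=-1, (1|5)=+1; (−1)^{-1·-2·2}·(-1)^-2·(+1)^-1 = +1.
v=7: a=7^6·(≡2), b=7^3·(≡5) mod 7; (2|7)=+1, (5|7)=-1; (−1)^{6·3·3}·(+1)^3·(-1)^6 = +1.
v=13: a=13^4·(≡8), b=13^2·(≡12) mod 13; (8|13)=-1, (12|13)=+1; (−1)^{4·2·6}·(-1)^2·(+1)^4 = +1.
Ram(190, 5474) = {17, 19}; no ℚ_17-point on the conic.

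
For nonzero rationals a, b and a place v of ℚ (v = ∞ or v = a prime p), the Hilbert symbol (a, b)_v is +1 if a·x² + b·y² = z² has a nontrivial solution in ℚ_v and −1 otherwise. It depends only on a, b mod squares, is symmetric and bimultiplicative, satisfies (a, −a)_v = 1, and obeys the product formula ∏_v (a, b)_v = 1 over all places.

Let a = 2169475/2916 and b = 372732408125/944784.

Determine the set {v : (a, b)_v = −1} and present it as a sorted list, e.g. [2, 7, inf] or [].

[7, 11]

Mod squares: a ≡ 1771, b ≡ 77. Check v ∈ {∞, 2, 3, 5, 7, 11, 23}.
v=23: a=23^1·(≡18), b=23^2·(≡9) mod 23; (18|23)=+1, (9|23)=+1; (−1)^{1·2·11}·(+1)^2·(+1)^1 = +1.
v=5: a=5^2·(≡4), b=5^4·(≡2) mod 5; (4|5)=+1, (2|5)=-1; (−1)^{2·4·2}·(+1)^4·(-1)^2 = +1.
v=7: a=7^3·(≡1), b=7^1·(≡2) mod 7; (1|7)=+1, (2|7)=+1; (−1)^{3·1·3}·(+1)^1·(+1)^3 = -1.
v=∞: 1771 > 0 and 77 > 0  ⇒  (a,b)_∞ = +1.
v=2: v_2(a)=-2, v_2(b)=-4; units ≡ 3, 5 (mod 8); ε·ε+αω+βω = 1·0+-2·1+-4·1 ≡ 0  ⇒  (a,b)_2 = +1.
v=11: a=11^1·(≡6), b=11^5·(≡6) mod 11; (6|11)=-1, (6|11)=-1; (−1)^{1·5·5}·(-1)^5·(-1)^1 = -1.
v=3: a=3^-6·(≡1), b=3^-10·(≡2) mod 3; (1|3)=+1, (2|3)=-1; (−1)^{-6·-10·1}·(+1)^-10·(-1)^-6 = +1.
|Ram(1771, 77)| = 2, even; anisotropic at {7, 11}.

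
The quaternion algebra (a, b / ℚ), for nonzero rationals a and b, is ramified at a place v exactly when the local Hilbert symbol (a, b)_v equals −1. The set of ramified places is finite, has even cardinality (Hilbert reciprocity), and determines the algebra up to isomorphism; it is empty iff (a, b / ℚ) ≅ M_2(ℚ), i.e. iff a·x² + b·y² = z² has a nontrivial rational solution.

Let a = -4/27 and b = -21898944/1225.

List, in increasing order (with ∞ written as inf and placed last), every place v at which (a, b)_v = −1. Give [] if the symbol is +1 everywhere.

[3, 23, 29, inf]

(a, b) ≡ (-3, -38019) mod (ℚ^×)²; places V = {2, 3, 5, 7, 19, 23, 29, ∞}.
(a,b)_23: α=0, u≡22; β=1, v≡12 (mod 23); (22|23)=-1, (12|23)=+1; sign (−1)^0·-1^1·+1^0 = -1.
(a,b)_3: α=-3, u≡2; β=3, v≡2 (mod 3); (2|3)=-1, (2|3)=-1; sign (−1)^1·-1^3·-1^-3 = -1.
(a,b)_19: α=0, u≡9; β=1, v≡15 (mod 19); (9|19)=+1, (15|19)=-1; sign (−1)^0·+1^1·-1^0 = +1.
(a,b)_2: α=2, β=6; u≡5, v≡5 (mod 8); ε(u)ε(v)=0·0, αω(v)=2·1, βω(u)=6·1; sum ≡ 0  ⇒  +1.
(a,b)_29: α=0, u≡2; β=1, v≡20 (mod 29); (2|29)=-1, (20|29)=+1; sign (−1)^0·-1^1·+1^0 = -1.
(a,b)_5: α=0, u≡3; β=-2, v≡4 (mod 5); (3|5)=-1, (4|5)=+1; sign (−1)^0·-1^-2·+1^0 = +1.
(a,b)_7: α=0, u≡4; β=-2, v≡6 (mod 7); (4|7)=+1, (6|7)=-1; sign (−1)^0·+1^-2·-1^0 = +1.
(a,b)_∞: sgn(-3)=−, sgn(-38019)=−, so -1.
(-3, -38019 / ℚ) ramifies at {3, 23, 29, ∞}: a division algebra.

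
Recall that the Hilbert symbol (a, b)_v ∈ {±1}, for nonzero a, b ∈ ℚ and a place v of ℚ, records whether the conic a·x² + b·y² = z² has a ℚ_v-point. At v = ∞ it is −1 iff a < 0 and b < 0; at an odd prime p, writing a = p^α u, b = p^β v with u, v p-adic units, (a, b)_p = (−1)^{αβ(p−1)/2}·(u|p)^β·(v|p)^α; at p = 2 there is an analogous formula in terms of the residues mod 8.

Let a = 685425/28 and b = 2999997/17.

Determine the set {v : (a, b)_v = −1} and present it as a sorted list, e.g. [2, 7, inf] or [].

(a, b) ≡ (191919, 629629) mod (ℚ^×)²; places V = {2, 3, 5, 7, 11, 13, 17, 19, 37, ∞}.
(a,b)_5: α=2, u≡4; β=0, v≡1 (mod 5); (4|5)=+1, (1|5)=+1; sign (−1)^0·+1^0·+1^2 = +1.
(a,b)_37: α=1, u≡26; β=1, v≡3 (mod 37); (26|37)=+1, (3|37)=+1; sign (−1)^0·+1^1·+1^1 = +1.
(a,b)_13: α=1, u≡5; β=1, v≡8 (mod 13); (5|13)=-1, (8|13)=-1; sign (−1)^0·-1^1·-1^1 = +1.
(a,b)_19: α=1, u≡12; β=0, v≡4 (mod 19); (12|19)=-1, (4|19)=+1; sign (−1)^0·-1^0·+1^1 = +1.
(a,b)_3: α=1, u≡1; β=4, v≡1 (mod 3); (1|3)=+1, (1|3)=+1; sign (−1)^0·+1^4·+1^1 = +1.
(a,b)_7: α=-1, u≡5; β=1, v≡1 (mod 7); (5|7)=-1, (1|7)=+1; sign (−1)^1·-1^1·+1^-1 = +1.
(a,b)_2: α=-2, β=0; u≡7, v≡5 (mod 8); ε(u)ε(v)=1·0, αω(v)=-2·1, βω(u)=0·0; sum ≡ 0  ⇒  +1.
(a,b)_∞: sgn(191919)=+, sgn(629629)=+, so +1.
(a,b)_11: α=0, u≡8; β=1, v≡8 (mod 11); (8|11)=-1, (8|11)=-1; sign (−1)^0·-1^1·-1^0 = -1.
(a,b)_17: α=0, u≡11; β=-1, v≡7 (mod 17); (11|17)=-1, (7|17)=-1; sign (−1)^0·-1^-1·-1^0 = -1.
(191919, 629629 / ℚ) ramifies at {11, 17}: a division algebra.

[11, 17]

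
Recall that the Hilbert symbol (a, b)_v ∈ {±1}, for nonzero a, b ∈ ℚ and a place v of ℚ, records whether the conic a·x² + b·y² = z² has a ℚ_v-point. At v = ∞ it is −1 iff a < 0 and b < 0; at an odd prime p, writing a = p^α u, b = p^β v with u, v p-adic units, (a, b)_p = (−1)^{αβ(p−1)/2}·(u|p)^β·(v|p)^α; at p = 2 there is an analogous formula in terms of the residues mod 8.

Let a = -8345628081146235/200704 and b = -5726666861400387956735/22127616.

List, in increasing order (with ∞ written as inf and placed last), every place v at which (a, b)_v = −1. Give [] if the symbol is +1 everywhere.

[11, 17, 37, inf]

Mod squares: a ≡ -283778715, b ≡ -1010735. Check v ∈ {∞, 2, 3, 5, 7, 11, 17, 23, 29, 37, 43, 47}.
v=5: a=5^1·(≡2), b=5^1·(≡3) mod 5; (2|5)=-1, (3|5)=-1; (−1)^{1·1·2}·(-1)^1·(-1)^1 = +1.
v=3: a=3^1·(≡2), b=3^-2·(≡1) mod 3; (2|3)=-1, (1|3)=+1; (−1)^{1·-2·1}·(-1)^-2·(+1)^1 = +1.
v=17: a=17^2·(≡5), b=17^3·(≡12) mod 17; (5|17)=-1, (12|17)=-1; (−1)^{2·3·8}·(-1)^3·(-1)^2 = -1.
v=2: v_2(a)=-12, v_2(b)=-10; units ≡ 5, 1 (mod 8); ε·ε+αω+βω = 0·0+-12·0+-10·1 ≡ 0  ⇒  (a,b)_2 = +1.
v=7: a=7^-2·(≡2), b=7^-4·(≡1) mod 7; (2|7)=+1, (1|7)=+1; (−1)^{-2·-4·3}·(+1)^-4·(+1)^-2 = +1.
v=23: a=23^1·(≡10), b=23^3·(≡2) mod 23; (10|23)=-1, (2|23)=+1; (−1)^{1·3·11}·(-1)^3·(+1)^1 = +1.
v=29: a=29^2·(≡2), b=29^0·(≡12) mod 29; (2|29)=-1, (12|29)=-1; (−1)^{2·0·14}·(-1)^0·(-1)^2 = +1.
v=43: a=43^1·(≡14), b=43^2·(≡36) mod 43; (14|43)=+1, (36|43)=+1; (−1)^{1·2·21}·(+1)^2·(+1)^1 = +1.
v=47: a=47^1·(≡30), b=47^1·(≡28) mod 47; (30|47)=-1, (28|47)=+1; (−1)^{1·1·23}·(-1)^1·(+1)^1 = +1.
v=∞: -283778715 < 0 and -1010735 < 0  ⇒  (a,b)_∞ = -1.
v=11: a=11^3·(≡3), b=11^5·(≡5) mod 11; (3|11)=+1, (5|11)=+1; (−1)^{3·5·5}·(+1)^5·(+1)^3 = -1.
v=37: a=37^1·(≡5), b=37^2·(≡2) mod 37; (5|37)=-1, (2|37)=-1; (−1)^{1·2·18}·(-1)^2·(-1)^1 = -1.
Ram(-283778715, -1010735) = {11, 17, 37, ∞}; no ℚ_11-point on the conic.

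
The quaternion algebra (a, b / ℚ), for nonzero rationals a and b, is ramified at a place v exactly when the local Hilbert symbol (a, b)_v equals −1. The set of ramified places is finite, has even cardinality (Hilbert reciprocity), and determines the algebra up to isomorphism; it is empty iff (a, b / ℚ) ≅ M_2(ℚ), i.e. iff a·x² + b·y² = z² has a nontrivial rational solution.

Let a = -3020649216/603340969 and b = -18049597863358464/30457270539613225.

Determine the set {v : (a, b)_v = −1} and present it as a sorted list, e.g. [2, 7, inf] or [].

[17, inf]

Mod squares: a ≡ -51, b ≡ -39. Check v ∈ {∞, 2, 3, 5, 7, 11, 13, 17, 29, 37}.
v=17: a=17^1·(≡11), b=17^2·(≡5) mod 17; (11|17)=-1, (5|17)=-1; (−1)^{1·2·8}·(-1)^2·(-1)^1 = -1.
v=∞: -51 < 0 and -39 < 0  ⇒  (a,b)_∞ = -1.
v=7: a=7^-2·(≡6), b=7^-6·(≡5) mod 7; (6|7)=-1, (5|7)=-1; (−1)^{-2·-6·3}·(-1)^-6·(-1)^-2 = +1.
v=2: v_2(a)=8, v_2(b)=12; units ≡ 5, 1 (mod 8); ε·ε+αω+βω = 0·0+8·0+12·1 ≡ 0  ⇒  (a,b)_2 = +1.
v=3: a=3^1·(≡1), b=3^5·(≡2) mod 3; (1|3)=+1, (2|3)=-1; (−1)^{1·5·1}·(+1)^5·(-1)^1 = +1.
v=5: a=5^0·(≡1), b=5^-2·(≡4) mod 5; (1|5)=+1, (4|5)=+1; (−1)^{0·-2·2}·(+1)^-2·(+1)^0 = +1.
v=13: a=13^2·(≡1), b=13^7·(≡10) mod 13; (1|13)=+1, (10|13)=+1; (−1)^{2·7·6}·(+1)^7·(+1)^2 = +1.
v=29: a=29^-2·(≡5), b=29^-4·(≡8) mod 29; (5|29)=+1, (8|29)=-1; (−1)^{-2·-4·14}·(+1)^-4·(-1)^-2 = +1.
v=11: a=11^-4·(≡3), b=11^-4·(≡5) mod 11; (3|11)=+1, (5|11)=+1; (−1)^{-4·-4·5}·(+1)^-4·(+1)^-4 = +1.
v=37: a=37^2·(≡19), b=37^0·(≡20) mod 37; (19|37)=-1, (20|37)=-1; (−1)^{2·0·18}·(-1)^0·(-1)^2 = +1.
Ram(-51, -39) = {17, ∞}; no ℚ_17-point on the conic.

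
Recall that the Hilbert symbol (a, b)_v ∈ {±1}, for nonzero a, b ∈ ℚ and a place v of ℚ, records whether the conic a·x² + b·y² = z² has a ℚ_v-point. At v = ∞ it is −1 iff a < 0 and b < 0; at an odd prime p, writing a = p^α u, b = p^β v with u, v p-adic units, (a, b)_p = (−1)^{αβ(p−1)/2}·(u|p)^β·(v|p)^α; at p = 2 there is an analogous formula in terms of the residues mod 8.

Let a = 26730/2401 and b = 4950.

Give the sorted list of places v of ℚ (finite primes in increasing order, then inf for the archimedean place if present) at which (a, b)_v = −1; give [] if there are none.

(a, b) ≡ (330, 22) mod (ℚ^×)²; places V = {2, 3, 5, 7, 11, ∞}.
(a,b)_5: α=1, u≡1; β=2, v≡3 (mod 5); (1|5)=+1, (3|5)=-1; sign (−1)^0·+1^2·-1^1 = -1.
(a,b)_7: α=-4, u≡4; β=0, v≡1 (mod 7); (4|7)=+1, (1|7)=+1; sign (−1)^0·+1^0·+1^-4 = +1.
(a,b)_2: α=1, β=1; u≡5, v≡3 (mod 8); ε(u)ε(v)=0·1, αω(v)=1·1, βω(u)=1·1; sum ≡ 0  ⇒  +1.
(a,b)_11: α=1, u≡7; β=1, v≡10 (mod 11); (7|11)=-1, (10|11)=-1; sign (−1)^1·-1^1·-1^1 = -1.
(a,b)_3: α=5, u≡2; β=2, v≡1 (mod 3); (2|3)=-1, (1|3)=+1; sign (−1)^0·-1^2·+1^5 = +1.
(a,b)_∞: sgn(330)=+, sgn(22)=+, so +1.
Ram(330, 22) = {5, 11}; no ℚ_5-point on the conic.

[5, 11]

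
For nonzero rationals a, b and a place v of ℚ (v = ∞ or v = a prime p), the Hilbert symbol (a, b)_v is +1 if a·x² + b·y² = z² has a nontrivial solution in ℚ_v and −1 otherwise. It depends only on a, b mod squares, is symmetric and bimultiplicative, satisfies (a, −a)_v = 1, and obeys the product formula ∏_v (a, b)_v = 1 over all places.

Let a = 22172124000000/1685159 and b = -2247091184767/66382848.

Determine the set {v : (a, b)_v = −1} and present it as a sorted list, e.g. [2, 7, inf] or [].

Mod squares: a ≡ 4641, b ≡ -741. Check v ∈ {∞, 2, 3, 5, 7, 11, 13, 17, 19, 23, 29}.
v=19: a=19^0·(≡17), b=19^1·(≡3) mod 19; (17|19)=+1, (3|19)=-1; (−1)^{0·1·9}·(+1)^1·(-1)^0 = +1.
v=29: a=29^2·(≡25), b=29^2·(≡9) mod 29; (25|29)=+1, (9|29)=+1; (−1)^{2·2·14}·(+1)^2·(+1)^2 = +1.
v=5: a=5^6·(≡4), b=5^0·(≡1) mod 5; (4|5)=+1, (1|5)=+1; (−1)^{6·0·2}·(+1)^0·(+1)^6 = +1.
v=7: a=7^-3·(≡5), b=7^-4·(≡1) mod 7; (5|7)=-1, (1|7)=+1; (−1)^{-3·-4·3}·(-1)^-4·(+1)^-3 = +1.
v=2: v_2(a)=8, v_2(b)=-10; units ≡ 1, 3 (mod 8); ε·ε+αω+βω = 0·1+8·1+-10·0 ≡ 0  ⇒  (a,b)_2 = +1.
v=∞: 4641 > 0 and -741 < 0  ⇒  (a,b)_∞ = +1.
v=17: a=17^-3·(≡13), b=17^0·(≡12) mod 17; (13|17)=+1, (12|17)=-1; (−1)^{-3·0·8}·(+1)^0·(-1)^-3 = -1.
v=23: a=23^0·(≡3), b=23^2·(≡1) mod 23; (3|23)=+1, (1|23)=+1; (−1)^{0·2·11}·(+1)^2·(+1)^0 = +1.
v=3: a=3^1·(≡2), b=3^-3·(≡2) mod 3; (2|3)=-1, (2|3)=-1; (−1)^{1·-3·1}·(-1)^-3·(-1)^1 = -1.
v=11: a=11^0·(≡6), b=11^2·(≡8) mod 11; (6|11)=-1, (8|11)=-1; (−1)^{0·2·5}·(-1)^2·(-1)^0 = +1.
v=13: a=13^3·(≡7), b=13^3·(≡7) mod 13; (7|13)=-1, (7|13)=-1; (−1)^{3·3·6}·(-1)^3·(-1)^3 = +1.
|Ram(4641, -741)| = 2, even; anisotropic at {3, 17}.

[3, 17]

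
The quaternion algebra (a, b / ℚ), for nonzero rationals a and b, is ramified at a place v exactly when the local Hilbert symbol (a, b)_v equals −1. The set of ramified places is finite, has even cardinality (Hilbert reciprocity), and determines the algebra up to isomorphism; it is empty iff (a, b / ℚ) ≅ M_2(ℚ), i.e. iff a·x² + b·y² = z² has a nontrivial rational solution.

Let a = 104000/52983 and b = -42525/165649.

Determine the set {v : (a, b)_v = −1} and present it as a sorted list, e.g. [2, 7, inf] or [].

(a, b) ≡ (455, -21) mod (ℚ^×)²; places V = {2, 3, 5, 7, 11, 13, 29, 37, ∞}.
(a,b)_3: α=-2, u≡2; β=5, v≡2 (mod 3); (2|3)=-1, (2|3)=-1; sign (−1)^0·-1^5·-1^-2 = -1.
(a,b)_7: α=-1, u≡4; β=1, v≡1 (mod 7); (4|7)=+1, (1|7)=+1; sign (−1)^1·+1^1·+1^-1 = -1.
(a,b)_11: α=0, u≡4; β=-2, v≡9 (mod 11); (4|11)=+1, (9|11)=+1; sign (−1)^0·+1^-2·+1^0 = +1.
(a,b)_5: α=3, u≡4; β=2, v≡1 (mod 5); (4|5)=+1, (1|5)=+1; sign (−1)^0·+1^2·+1^3 = +1.
(a,b)_37: α=0, u≡7; β=-2, v≡21 (mod 37); (7|37)=+1, (21|37)=+1; sign (−1)^0·+1^-2·+1^0 = +1.
(a,b)_29: α=-2, u≡7; β=0, v≡18 (mod 29); (7|29)=+1, (18|29)=-1; sign (−1)^0·+1^0·-1^-2 = +1.
(a,b)_13: α=1, u≡12; β=0, v≡8 (mod 13); (12|13)=+1, (8|13)=-1; sign (−1)^0·+1^0·-1^1 = -1.
(a,b)_∞: sgn(455)=+, sgn(-21)=−, so +1.
(a,b)_2: α=6, β=0; u≡7, v≡3 (mod 8); ε(u)ε(v)=1·1, αω(v)=6·1, βω(u)=0·0; sum ≡ 1  ⇒  -1.
Ram(455, -21) = {2, 3, 7, 13}; no ℚ_2-point on the conic.

[2, 3, 7, 13]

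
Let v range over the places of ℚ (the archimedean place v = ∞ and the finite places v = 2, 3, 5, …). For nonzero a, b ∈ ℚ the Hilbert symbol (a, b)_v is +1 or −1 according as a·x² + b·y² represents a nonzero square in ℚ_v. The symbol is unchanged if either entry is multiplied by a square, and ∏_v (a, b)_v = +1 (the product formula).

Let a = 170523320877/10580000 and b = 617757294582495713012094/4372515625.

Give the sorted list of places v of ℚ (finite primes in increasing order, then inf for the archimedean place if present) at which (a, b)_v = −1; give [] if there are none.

[2, 3, 13, 29]

Mod squares: a ≡ 15834, b ≡ 300846. Check v ∈ {∞, 2, 3, 5, 7, 13, 17, 19, 23, 29}.
v=29: a=29^1·(≡28), b=29^3·(≡3) mod 29; (28|29)=+1, (3|29)=-1; (−1)^{1·3·14}·(+1)^3·(-1)^1 = -1.
v=13: a=13^3·(≡3), b=13^7·(≡7) mod 13; (3|13)=+1, (7|13)=-1; (−1)^{3·7·6}·(+1)^7·(-1)^3 = -1.
v=5: a=5^-4·(≡4), b=5^-6·(≡4) mod 5; (4|5)=+1, (4|5)=+1; (−1)^{-4·-6·2}·(+1)^-6·(+1)^-4 = +1.
v=3: a=3^3·(≡1), b=3^7·(≡1) mod 3; (1|3)=+1, (1|3)=+1; (−1)^{3·7·1}·(+1)^7·(+1)^3 = -1.
v=19: a=19^0·(≡1), b=19^1·(≡5) mod 19; (1|19)=+1, (5|19)=+1; (−1)^{0·1·9}·(+1)^1·(+1)^0 = +1.
v=∞: 15834 > 0 and 300846 > 0  ⇒  (a,b)_∞ = +1.
v=7: a=7^3·(≡4), b=7^5·(≡5) mod 7; (4|7)=+1, (5|7)=-1; (−1)^{3·5·3}·(+1)^5·(-1)^3 = +1.
v=17: a=17^2·(≡5), b=17^2·(≡10) mod 17; (5|17)=-1, (10|17)=-1; (−1)^{2·2·8}·(-1)^2·(-1)^2 = +1.
v=2: v_2(a)=-5, v_2(b)=1; units ≡ 5, 7 (mod 8); ε·ε+αω+βω = 0·1+-5·0+1·1 ≡ 1  ⇒  (a,b)_2 = -1.
v=23: a=23^-2·(≡22), b=23^-4·(≡9) mod 23; (22|23)=-1, (9|23)=+1; (−1)^{-2·-4·11}·(-1)^-4·(+1)^-2 = +1.
(15834, 300846 / ℚ) ramifies at {2, 3, 13, 29}: a division algebra.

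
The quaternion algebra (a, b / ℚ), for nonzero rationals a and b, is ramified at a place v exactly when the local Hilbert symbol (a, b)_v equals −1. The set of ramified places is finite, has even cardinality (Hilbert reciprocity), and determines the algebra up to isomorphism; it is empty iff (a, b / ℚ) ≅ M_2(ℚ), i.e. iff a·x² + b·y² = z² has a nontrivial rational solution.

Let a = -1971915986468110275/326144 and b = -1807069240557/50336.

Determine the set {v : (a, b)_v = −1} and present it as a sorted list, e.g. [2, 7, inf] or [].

[13, inf]

Mod squares: a ≡ -23374, b ≡ -12818. Check v ∈ {∞, 2, 3, 5, 7, 11, 13, 17, 19, 29, 31}.
v=17: a=17^0·(≡9), b=17^1·(≡7) mod 17; (9|17)=+1, (7|17)=-1; (−1)^{0·1·8}·(+1)^1·(-1)^0 = +1.
v=11: a=11^0·(≡9), b=11^-2·(≡10) mod 11; (9|11)=+1, (10|11)=-1; (−1)^{0·-2·5}·(+1)^-2·(-1)^0 = +1.
v=∞: -23374 < 0 and -12818 < 0  ⇒  (a,b)_∞ = -1.
v=19: a=19^4·(≡13), b=19^0·(≡1) mod 19; (13|19)=-1, (1|19)=+1; (−1)^{4·0·9}·(-1)^0·(+1)^4 = +1.
v=3: a=3^6·(≡2), b=3^4·(≡1) mod 3; (2|3)=-1, (1|3)=+1; (−1)^{6·4·1}·(-1)^4·(+1)^6 = +1.
v=13: a=13^-1·(≡4), b=13^-1·(≡11) mod 13; (4|13)=+1, (11|13)=-1; (−1)^{-1·-1·6}·(+1)^-1·(-1)^-1 = -1.
v=2: v_2(a)=-9, v_2(b)=-5; units ≡ 1, 7 (mod 8); ε·ε+αω+βω = 0·1+-9·0+-5·0 ≡ 0  ⇒  (a,b)_2 = +1.
v=5: a=5^2·(≡1), b=5^0·(≡3) mod 5; (1|5)=+1, (3|5)=-1; (−1)^{2·0·2}·(+1)^0·(-1)^2 = +1.
v=7: a=7^-2·(≡5), b=7^2·(≡6) mod 7; (5|7)=-1, (6|7)=-1; (−1)^{-2·2·3}·(-1)^2·(-1)^-2 = +1.
v=31: a=31^5·(≡24), b=31^4·(≡19) mod 31; (24|31)=-1, (19|31)=+1; (−1)^{5·4·15}·(-1)^4·(+1)^5 = +1.
v=29: a=29^1·(≡5), b=29^1·(≡9) mod 29; (5|29)=+1, (9|29)=+1; (−1)^{1·1·14}·(+1)^1·(+1)^1 = +1.
Ram(-23374, -12818) = {13, ∞}; no ℚ_13-point on the conic.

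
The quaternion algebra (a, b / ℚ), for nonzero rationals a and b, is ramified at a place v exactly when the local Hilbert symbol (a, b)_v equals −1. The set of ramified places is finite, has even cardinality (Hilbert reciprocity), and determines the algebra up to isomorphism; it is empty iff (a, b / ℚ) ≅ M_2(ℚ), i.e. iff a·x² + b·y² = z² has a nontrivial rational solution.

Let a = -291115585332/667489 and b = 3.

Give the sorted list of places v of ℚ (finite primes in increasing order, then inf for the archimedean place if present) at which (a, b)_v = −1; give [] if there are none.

Mod squares: a ≡ -7293, b ≡ 3. Check v ∈ {∞, 2, 3, 11, 13, 17, 19, 43}.
v=17: a=17^1·(≡9), b=17^0·(≡3) mod 17; (9|17)=+1, (3|17)=-1; (−1)^{1·0·8}·(+1)^0·(-1)^1 = -1.
v=19: a=19^-2·(≡12), b=19^0·(≡3) mod 19; (12|19)=-1, (3|19)=-1; (−1)^{-2·0·9}·(-1)^0·(-1)^-2 = +1.
v=∞: -7293 < 0 and 3 > 0  ⇒  (a,b)_∞ = +1.
v=3: a=3^11·(≡2), b=3^1·(≡1) mod 3; (2|3)=-1, (1|3)=+1; (−1)^{11·1·1}·(-1)^1·(+1)^11 = +1.
v=13: a=13^3·(≡7), b=13^0·(≡3) mod 13; (7|13)=-1, (3|13)=+1; (−1)^{3·0·6}·(-1)^0·(+1)^3 = +1.
v=2: v_2(a)=2, v_2(b)=0; units ≡ 3, 3 (mod 8); ε·ε+αω+βω = 1·1+2·1+0·1 ≡ 1  ⇒  (a,b)_2 = -1.
v=43: a=43^-2·(≡9), b=43^0·(≡3) mod 43; (9|43)=+1, (3|43)=-1; (−1)^{-2·0·21}·(+1)^0·(-1)^-2 = +1.
v=11: a=11^1·(≡2), b=11^0·(≡3) mod 11; (2|11)=-1, (3|11)=+1; (−1)^{1·0·5}·(-1)^0·(+1)^1 = +1.
|Ram(-7293, 3)| = 2, even; anisotropic at {2, 17}.

[2, 17]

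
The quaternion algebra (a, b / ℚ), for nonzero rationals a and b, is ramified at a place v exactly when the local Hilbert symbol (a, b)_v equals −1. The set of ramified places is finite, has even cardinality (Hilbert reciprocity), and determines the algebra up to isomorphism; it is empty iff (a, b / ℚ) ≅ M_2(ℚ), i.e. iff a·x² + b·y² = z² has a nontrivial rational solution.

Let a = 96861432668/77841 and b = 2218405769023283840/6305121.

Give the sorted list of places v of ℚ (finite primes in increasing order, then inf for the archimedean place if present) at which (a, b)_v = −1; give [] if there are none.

(a, b) ≡ (143, 10010) mod (ℚ^×)²; places V = {2, 3, 5, 7, 11, 13, 31, ∞}.
(a,b)_5: α=0, u≡3; β=1, v≡3 (mod 5); (3|5)=-1, (3|5)=-1; sign (−1)^0·-1^1·-1^0 = -1.
(a,b)_11: α=3, u≡7; β=5, v≡8 (mod 11); (7|11)=-1, (8|11)=-1; sign (−1)^1·-1^5·-1^3 = -1.
(a,b)_7: α=2, u≡3; β=3, v≡2 (mod 7); (3|7)=-1, (2|7)=+1; sign (−1)^0·-1^3·+1^2 = -1.
(a,b)_2: α=2, β=7; u≡7, v≡5 (mod 8); ε(u)ε(v)=1·0, αω(v)=2·1, βω(u)=7·0; sum ≡ 0  ⇒  +1.
(a,b)_31: α=-2, u≡10; β=-2, v≡16 (mod 31); (10|31)=+1, (16|31)=+1; sign (−1)^0·+1^-2·+1^-2 = +1.
(a,b)_3: α=-4, u≡2; β=-8, v≡2 (mod 3); (2|3)=-1, (2|3)=-1; sign (−1)^0·-1^-8·-1^-4 = +1.
(a,b)_13: α=5, u≡7; β=7, v≡10 (mod 13); (7|13)=-1, (10|13)=+1; sign (−1)^0·-1^7·+1^5 = -1.
(a,b)_∞: sgn(143)=+, sgn(10010)=+, so +1.
(143, 10010 / ℚ) ramifies at {5, 7, 11, 13}: a division algebra.

[5, 7, 11, 13]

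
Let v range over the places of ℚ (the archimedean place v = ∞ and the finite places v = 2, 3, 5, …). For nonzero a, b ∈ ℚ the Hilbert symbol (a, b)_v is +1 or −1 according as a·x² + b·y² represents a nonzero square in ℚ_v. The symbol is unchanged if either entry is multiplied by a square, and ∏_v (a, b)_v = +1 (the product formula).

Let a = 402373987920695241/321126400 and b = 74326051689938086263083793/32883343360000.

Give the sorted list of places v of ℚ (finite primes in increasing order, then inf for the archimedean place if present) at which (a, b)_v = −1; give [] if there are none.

[17, 19]

Mod squares: a ≡ 209, b ≡ 3553. Check v ∈ {∞, 2, 3, 5, 7, 11, 17, 19, 29, 31}.
v=19: a=19^1·(≡1), b=19^1·(≡17) mod 19; (1|19)=+1, (17|19)=+1; (−1)^{1·1·9}·(+1)^1·(+1)^1 = -1.
v=∞: 209 > 0 and 3553 > 0  ⇒  (a,b)_∞ = +1.
v=31: a=31^2·(≡12), b=31^4·(≡1) mod 31; (12|31)=-1, (1|31)=+1; (−1)^{2·4·15}·(-1)^4·(+1)^2 = +1.
v=29: a=29^4·(≡6), b=29^6·(≡14) mod 29; (6|29)=+1, (14|29)=-1; (−1)^{4·6·14}·(+1)^6·(-1)^4 = +1.
v=2: v_2(a)=-18, v_2(b)=-30; units ≡ 1, 1 (mod 8); ε·ε+αω+βω = 0·0+-18·0+-30·0 ≡ 0  ⇒  (a,b)_2 = +1.
v=17: a=17^2·(≡3), b=17^3·(≡11) mod 17; (3|17)=-1, (11|17)=-1; (−1)^{2·3·8}·(-1)^3·(-1)^2 = -1.
v=3: a=3^4·(≡2), b=3^2·(≡1) mod 3; (2|3)=-1, (1|3)=+1; (−1)^{4·2·1}·(-1)^2·(+1)^4 = +1.
v=7: a=7^-2·(≡6), b=7^-2·(≡2) mod 7; (6|7)=-1, (2|7)=+1; (−1)^{-2·-2·3}·(-1)^-2·(+1)^-2 = +1.
v=5: a=5^-2·(≡1), b=5^-4·(≡3) mod 5; (1|5)=+1, (3|5)=-1; (−1)^{-2·-4·2}·(+1)^-4·(-1)^-2 = +1.
v=11: a=11^3·(≡8), b=11^5·(≡4) mod 11; (8|11)=-1, (4|11)=+1; (−1)^{3·5·5}·(-1)^5·(+1)^3 = +1.
Ram(209, 3553) = {17, 19}; no ℚ_17-point on the conic.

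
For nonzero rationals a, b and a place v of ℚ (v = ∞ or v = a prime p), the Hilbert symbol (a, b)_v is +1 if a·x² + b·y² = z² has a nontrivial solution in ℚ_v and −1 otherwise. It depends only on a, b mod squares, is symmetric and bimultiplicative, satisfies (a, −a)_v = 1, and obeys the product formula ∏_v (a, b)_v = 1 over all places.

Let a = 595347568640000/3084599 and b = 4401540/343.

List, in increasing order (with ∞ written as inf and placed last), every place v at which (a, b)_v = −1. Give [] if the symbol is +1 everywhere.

[7, 17]

(a, b) ≡ (1309, 95095) mod (ℚ^×)²; places V = {2, 3, 5, 7, 11, 13, 17, 19, 23, ∞}.
(a,b)_2: α=14, β=2; u≡5, v≡7 (mod 8); ε(u)ε(v)=0·1, αω(v)=14·0, βω(u)=2·1; sum ≡ 0  ⇒  +1.
(a,b)_13: α=0, u≡3; β=1, v≡12 (mod 13); (3|13)=+1, (12|13)=+1; sign (−1)^0·+1^1·+1^0 = +1.
(a,b)_17: α=-1, u≡16; β=0, v≡12 (mod 17); (16|17)=+1, (12|17)=-1; sign (−1)^0·+1^0·-1^-1 = -1.
(a,b)_5: α=4, u≡1; β=1, v≡1 (mod 5); (1|5)=+1, (1|5)=+1; sign (−1)^0·+1^1·+1^4 = +1.
(a,b)_11: α=5, u≡9; β=1, v≡2 (mod 11); (9|11)=+1, (2|11)=-1; sign (−1)^1·+1^1·-1^5 = +1.
(a,b)_3: α=0, u≡1; β=4, v≡1 (mod 3); (1|3)=+1, (1|3)=+1; sign (−1)^0·+1^4·+1^0 = +1.
(a,b)_23: α=-2, u≡14; β=0, v≡8 (mod 23); (14|23)=-1, (8|23)=+1; sign (−1)^0·-1^0·+1^-2 = +1.
(a,b)_∞: sgn(1309)=+, sgn(95095)=+, so +1.
(a,b)_19: α=2, u≡5; β=1, v≡12 (mod 19); (5|19)=+1, (12|19)=-1; sign (−1)^0·+1^1·-1^2 = +1.
(a,b)_7: α=-3, u≡3; β=-3, v≡3 (mod 7); (3|7)=-1, (3|7)=-1; sign (−1)^1·-1^-3·-1^-3 = -1.
Ram(1309, 95095) = {7, 17}; no ℚ_7-point on the conic.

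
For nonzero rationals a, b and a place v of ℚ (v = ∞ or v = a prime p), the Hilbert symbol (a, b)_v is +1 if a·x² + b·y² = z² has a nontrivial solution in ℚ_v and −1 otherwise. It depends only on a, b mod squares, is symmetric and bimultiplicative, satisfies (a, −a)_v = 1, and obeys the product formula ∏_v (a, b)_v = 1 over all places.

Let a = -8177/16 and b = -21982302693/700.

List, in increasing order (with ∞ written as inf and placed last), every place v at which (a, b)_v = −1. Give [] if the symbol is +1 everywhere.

Mod squares: a ≡ -8177, b ≡ -8211. Check v ∈ {∞, 2, 3, 5, 7, 13, 17, 23, 37}.
v=23: a=23^0·(≡5), b=23^1·(≡22) mod 23; (5|23)=-1, (22|23)=-1; (−1)^{0·1·11}·(-1)^1·(-1)^0 = -1.
v=5: a=5^0·(≡3), b=5^-2·(≡4) mod 5; (3|5)=-1, (4|5)=+1; (−1)^{0·-2·2}·(-1)^-2·(+1)^0 = +1.
v=∞: -8177 < 0 and -8211 < 0  ⇒  (a,b)_∞ = -1.
v=13: a=13^1·(≡7), b=13^2·(≡5) mod 13; (7|13)=-1, (5|13)=-1; (−1)^{1·2·6}·(-1)^2·(-1)^1 = -1.
v=3: a=3^0·(≡1), b=3^5·(≡2) mod 3; (1|3)=+1, (2|3)=-1; (−1)^{0·5·1}·(+1)^5·(-1)^0 = +1.
v=7: a=7^0·(≡3), b=7^-1·(≡3) mod 7; (3|7)=-1, (3|7)=-1; (−1)^{0·-1·3}·(-1)^-1·(-1)^0 = -1.
v=17: a=17^1·(≡5), b=17^1·(≡5) mod 17; (5|17)=-1, (5|17)=-1; (−1)^{1·1·8}·(-1)^1·(-1)^1 = +1.
v=2: v_2(a)=-4, v_2(b)=-2; units ≡ 7, 5 (mod 8); ε·ε+αω+βω = 1·0+-4·1+-2·0 ≡ 0  ⇒  (a,b)_2 = +1.
v=37: a=37^1·(≡7), b=37^2·(≡16) mod 37; (7|37)=+1, (16|37)=+1; (−1)^{1·2·18}·(+1)^2·(+1)^1 = +1.
Ram(-8177, -8211) = {7, 13, 23, ∞}; no ℚ_7-point on the conic.

[7, 13, 23, inf]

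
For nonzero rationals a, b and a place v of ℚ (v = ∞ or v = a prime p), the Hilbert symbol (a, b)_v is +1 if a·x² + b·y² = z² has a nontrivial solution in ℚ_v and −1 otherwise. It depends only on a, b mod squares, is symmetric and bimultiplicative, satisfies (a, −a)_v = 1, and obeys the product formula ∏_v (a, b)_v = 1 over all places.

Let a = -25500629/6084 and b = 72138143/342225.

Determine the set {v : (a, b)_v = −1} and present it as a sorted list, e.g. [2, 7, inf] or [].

(a, b) ≡ (-4301, 23) mod (ℚ^×)²; places V = {2, 3, 5, 7, 11, 13, 17, 23, ∞}.
(a,b)_13: α=-2, u≡8; β=-2, v≡9 (mod 13); (8|13)=-1, (9|13)=+1; sign (−1)^0·-1^-2·+1^-2 = +1.
(a,b)_∞: sgn(-4301)=−, sgn(23)=+, so +1.
(a,b)_17: α=1, u≡4; β=0, v≡7 (mod 17); (4|17)=+1, (7|17)=-1; sign (−1)^0·+1^0·-1^1 = -1.
(a,b)_23: α=1, u≡7; β=3, v≡8 (mod 23); (7|23)=-1, (8|23)=+1; sign (−1)^1·-1^3·+1^1 = +1.
(a,b)_7: α=2, u≡1; β=2, v≡1 (mod 7); (1|7)=+1, (1|7)=+1; sign (−1)^0·+1^2·+1^2 = +1.
(a,b)_11: α=3, u≡3; β=2, v≡4 (mod 11); (3|11)=+1, (4|11)=+1; sign (−1)^0·+1^2·+1^3 = +1.
(a,b)_3: α=-2, u≡1; β=-4, v≡2 (mod 3); (1|3)=+1, (2|3)=-1; sign (−1)^0·+1^-4·-1^-2 = +1.
(a,b)_2: α=-2, β=0; u≡3, v≡7 (mod 8); ε(u)ε(v)=1·1, αω(v)=-2·0, βω(u)=0·1; sum ≡ 1  ⇒  -1.
(a,b)_5: α=0, u≡4; β=-2, v≡2 (mod 5); (4|5)=+1, (2|5)=-1; sign (−1)^0·+1^-2·-1^0 = +1.
(-4301, 23 / ℚ) ramifies at {2, 17}: a division algebra.

[2, 17]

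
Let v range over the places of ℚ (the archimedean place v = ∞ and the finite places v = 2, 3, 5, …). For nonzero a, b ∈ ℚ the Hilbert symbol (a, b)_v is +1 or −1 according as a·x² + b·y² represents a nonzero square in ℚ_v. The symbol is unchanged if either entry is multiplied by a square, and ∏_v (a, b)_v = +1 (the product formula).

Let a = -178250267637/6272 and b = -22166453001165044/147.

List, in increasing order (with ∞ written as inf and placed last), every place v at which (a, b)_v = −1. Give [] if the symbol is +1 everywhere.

Mod squares: a ≡ -474266, b ≡ -1023. Check v ∈ {∞, 2, 3, 7, 11, 13, 17, 29, 31, 37}.
v=11: a=11^0·(≡10), b=11^1·(≡7) mod 11; (10|11)=-1, (7|11)=-1; (−1)^{0·1·5}·(-1)^1·(-1)^0 = -1.
v=2: v_2(a)=-7, v_2(b)=2; units ≡ 3, 1 (mod 8); ε·ε+αω+βω = 1·0+-7·0+2·1 ≡ 0  ⇒  (a,b)_2 = +1.
v=∞: -474266 < 0 and -1023 < 0  ⇒  (a,b)_∞ = -1.
v=7: a=7^-2·(≡3), b=7^-2·(≡3) mod 7; (3|7)=-1, (3|7)=-1; (−1)^{-2·-2·3}·(-1)^-2·(-1)^-2 = +1.
v=29: a=29^1·(≡12), b=29^2·(≡15) mod 29; (12|29)=-1, (15|29)=-1; (−1)^{1·2·14}·(-1)^2·(-1)^1 = -1.
v=37: a=37^1·(≡11), b=37^2·(≡20) mod 37; (11|37)=+1, (20|37)=-1; (−1)^{1·2·18}·(+1)^2·(-1)^1 = -1.
v=3: a=3^2·(≡1), b=3^-1·(≡1) mod 3; (1|3)=+1, (1|3)=+1; (−1)^{2·-1·1}·(+1)^-1·(+1)^2 = +1.
v=13: a=13^1·(≡12), b=13^2·(≡3) mod 13; (12|13)=+1, (3|13)=+1; (−1)^{1·2·6}·(+1)^2·(+1)^1 = +1.
v=17: a=17^5·(≡13), b=17^4·(≡3) mod 17; (13|17)=+1, (3|17)=-1; (−1)^{5·4·8}·(+1)^4·(-1)^5 = -1.
v=31: a=31^0·(≡11), b=31^1·(≡23) mod 31; (11|31)=-1, (23|31)=-1; (−1)^{0·1·15}·(-1)^1·(-1)^0 = -1.
(-474266, -1023 / ℚ) ramifies at {11, 17, 29, 31, 37, ∞}: a division algebra.

[11, 17, 29, 31, 37, inf]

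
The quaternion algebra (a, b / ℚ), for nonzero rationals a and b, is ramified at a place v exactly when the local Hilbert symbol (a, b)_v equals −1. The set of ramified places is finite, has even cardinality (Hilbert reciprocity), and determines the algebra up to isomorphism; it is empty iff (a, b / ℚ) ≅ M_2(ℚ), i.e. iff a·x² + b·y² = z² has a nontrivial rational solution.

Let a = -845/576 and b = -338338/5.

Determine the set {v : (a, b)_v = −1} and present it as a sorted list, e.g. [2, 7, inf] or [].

[5, 11, 13, inf]

(a, b) ≡ (-5, -10010) mod (ℚ^×)²; places V = {2, 3, 5, 7, 11, 13, ∞}.
(a,b)_5: α=1, u≡1; β=-1, v≡2 (mod 5); (1|5)=+1, (2|5)=-1; sign (−1)^0·+1^-1·-1^1 = -1.
(a,b)_∞: sgn(-5)=−, sgn(-10010)=−, so -1.
(a,b)_3: α=-2, u≡1; β=0, v≡1 (mod 3); (1|3)=+1, (1|3)=+1; sign (−1)^0·+1^0·+1^-2 = +1.
(a,b)_13: α=2, u≡2; β=3, v≡3 (mod 13); (2|13)=-1, (3|13)=+1; sign (−1)^0·-1^3·+1^2 = -1.
(a,b)_7: α=0, u≡1; β=1, v≡3 (mod 7); (1|7)=+1, (3|7)=-1; sign (−1)^0·+1^1·-1^0 = +1.
(a,b)_2: α=-6, β=1; u≡3, v≡3 (mod 8); ε(u)ε(v)=1·1, αω(v)=-6·1, βω(u)=1·1; sum ≡ 0  ⇒  +1.
(a,b)_11: α=0, u≡6; β=1, v≡4 (mod 11); (6|11)=-1, (4|11)=+1; sign (−1)^0·-1^1·+1^0 = -1.
|Ram(-5, -10010)| = 4, even; anisotropic at {5, 11, 13, ∞}.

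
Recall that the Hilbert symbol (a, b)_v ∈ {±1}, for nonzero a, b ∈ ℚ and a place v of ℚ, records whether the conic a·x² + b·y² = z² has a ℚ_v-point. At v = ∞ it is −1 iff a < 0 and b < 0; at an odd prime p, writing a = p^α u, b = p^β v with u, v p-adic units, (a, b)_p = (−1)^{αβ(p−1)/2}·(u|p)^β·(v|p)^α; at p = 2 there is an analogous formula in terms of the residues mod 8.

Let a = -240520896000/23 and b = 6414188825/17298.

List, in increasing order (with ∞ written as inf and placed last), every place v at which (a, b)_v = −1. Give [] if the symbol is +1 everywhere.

(a, b) ≡ (-793730, 14674) mod (ℚ^×)²; places V = {2, 3, 5, 7, 11, 17, 23, 29, 31, ∞}.
(a,b)_7: α=1, u≡6; β=0, v≡2 (mod 7); (6|7)=-1, (2|7)=+1; sign (−1)^0·-1^0·+1^1 = +1.
(a,b)_23: α=-1, u≡3; β=1, v≡19 (mod 23); (3|23)=+1, (19|23)=-1; sign (−1)^1·+1^1·-1^-1 = +1.
(a,b)_11: α=2, u≡10; β=3, v≡5 (mod 11); (10|11)=-1, (5|11)=+1; sign (−1)^0·-1^3·+1^2 = -1.
(a,b)_5: α=3, u≡4; β=2, v≡1 (mod 5); (4|5)=+1, (1|5)=+1; sign (−1)^0·+1^2·+1^3 = +1.
(a,b)_17: α=1, u≡2; β=2, v≡14 (mod 17); (2|17)=+1, (14|17)=-1; sign (−1)^0·+1^2·-1^1 = -1.
(a,b)_2: α=9, β=-1; u≡7, v≡1 (mod 8); ε(u)ε(v)=1·0, αω(v)=9·0, βω(u)=-1·0; sum ≡ 0  ⇒  +1.
(a,b)_3: α=2, u≡1; β=-2, v≡1 (mod 3); (1|3)=+1, (1|3)=+1; sign (−1)^0·+1^-2·+1^2 = +1.
(a,b)_31: α=0, u≡18; β=-2, v≡24 (mod 31); (18|31)=+1, (24|31)=-1; sign (−1)^0·+1^-2·-1^0 = +1.
(a,b)_29: α=1, u≡5; β=1, v≡1 (mod 29); (5|29)=+1, (1|29)=+1; sign (−1)^0·+1^1·+1^1 = +1.
(a,b)_∞: sgn(-793730)=−, sgn(14674)=+, so +1.
|Ram(-793730, 14674)| = 2, even; anisotropic at {11, 17}.

[11, 17]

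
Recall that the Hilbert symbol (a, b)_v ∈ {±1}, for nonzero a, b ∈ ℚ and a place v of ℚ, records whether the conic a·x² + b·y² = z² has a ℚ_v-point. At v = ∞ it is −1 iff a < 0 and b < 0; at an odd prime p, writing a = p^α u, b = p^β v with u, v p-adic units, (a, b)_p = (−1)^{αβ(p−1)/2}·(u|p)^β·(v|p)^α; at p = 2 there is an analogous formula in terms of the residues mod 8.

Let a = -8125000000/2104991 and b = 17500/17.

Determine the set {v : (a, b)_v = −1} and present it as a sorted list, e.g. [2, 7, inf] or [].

(a, b) ≡ (-1547, 119) mod (ℚ^×)²; places V = {2, 5, 7, 13, 17, 19, ∞}.
(a,b)_∞: sgn(-1547)=−, sgn(119)=+, so +1.
(a,b)_17: α=-1, u≡5; β=-1, v≡7 (mod 17); (5|17)=-1, (7|17)=-1; sign (−1)^0·-1^-1·-1^-1 = +1.
(a,b)_7: α=-3, u≡6; β=1, v≡5 (mod 7); (6|7)=-1, (5|7)=-1; sign (−1)^1·-1^1·-1^-3 = -1.
(a,b)_5: α=10, u≡3; β=4, v≡4 (mod 5); (3|5)=-1, (4|5)=+1; sign (−1)^0·-1^4·+1^10 = +1.
(a,b)_13: α=1, u≡5; β=0, v≡7 (mod 13); (5|13)=-1, (7|13)=-1; sign (−1)^0·-1^0·-1^1 = -1.
(a,b)_19: α=-2, u≡9; β=0, v≡9 (mod 19); (9|19)=+1, (9|19)=+1; sign (−1)^0·+1^0·+1^-2 = +1.
(a,b)_2: α=6, β=2; u≡5, v≡7 (mod 8); ε(u)ε(v)=0·1, αω(v)=6·0, βω(u)=2·1; sum ≡ 0  ⇒  +1.
|Ram(-1547, 119)| = 2, even; anisotropic at {7, 13}.

[7, 13]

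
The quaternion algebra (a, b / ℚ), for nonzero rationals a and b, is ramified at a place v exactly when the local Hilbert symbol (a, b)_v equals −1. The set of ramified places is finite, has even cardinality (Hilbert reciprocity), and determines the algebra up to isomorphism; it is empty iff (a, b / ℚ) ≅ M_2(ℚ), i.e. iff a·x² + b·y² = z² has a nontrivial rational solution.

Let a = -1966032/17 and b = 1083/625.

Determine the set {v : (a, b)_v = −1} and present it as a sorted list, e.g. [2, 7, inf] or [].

(a, b) ≡ (-25789, 3) mod (ℚ^×)²; places V = {2, 3, 5, 17, 19, 37, 41, ∞}.
(a,b)_5: α=0, u≡4; β=-4, v≡3 (mod 5); (4|5)=+1, (3|5)=-1; sign (−1)^0·+1^-4·-1^0 = +1.
(a,b)_3: α=4, u≡2; β=1, v≡1 (mod 3); (2|3)=-1, (1|3)=+1; sign (−1)^0·-1^1·+1^4 = -1.
(a,b)_17: α=-1, u≡1; β=0, v≡14 (mod 17); (1|17)=+1, (14|17)=-1; sign (−1)^0·+1^0·-1^-1 = -1.
(a,b)_19: α=0, u≡13; β=2, v≡8 (mod 19); (13|19)=-1, (8|19)=-1; sign (−1)^0·-1^2·-1^0 = +1.
(a,b)_∞: sgn(-25789)=−, sgn(3)=+, so +1.
(a,b)_37: α=1, u≡15; β=0, v≡16 (mod 37); (15|37)=-1, (16|37)=+1; sign (−1)^0·-1^0·+1^1 = +1.
(a,b)_41: α=1, u≡30; β=0, v≡14 (mod 41); (30|41)=-1, (14|41)=-1; sign (−1)^0·-1^0·-1^1 = -1.
(a,b)_2: α=4, β=0; u≡3, v≡3 (mod 8); ε(u)ε(v)=1·1, αω(v)=4·1, βω(u)=0·1; sum ≡ 1  ⇒  -1.
|Ram(-25789, 3)| = 4, even; anisotropic at {2, 3, 17, 41}.

[2, 3, 17, 41]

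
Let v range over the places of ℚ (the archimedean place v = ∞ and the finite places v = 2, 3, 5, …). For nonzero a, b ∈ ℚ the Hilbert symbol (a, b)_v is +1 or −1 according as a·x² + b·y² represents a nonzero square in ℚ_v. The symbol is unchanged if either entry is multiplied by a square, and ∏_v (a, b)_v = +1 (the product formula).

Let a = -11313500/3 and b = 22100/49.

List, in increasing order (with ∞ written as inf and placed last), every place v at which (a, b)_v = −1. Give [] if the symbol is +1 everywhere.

(a, b) ≡ (-2805, 221) mod (ℚ^×)²; places V = {2, 3, 5, 7, 11, 13, 17, ∞}.
(a,b)_11: α=3, u≡1; β=0, v≡9 (mod 11); (1|11)=+1, (9|11)=+1; sign (−1)^0·+1^0·+1^3 = +1.
(a,b)_13: α=0, u≡12; β=1, v≡1 (mod 13); (12|13)=+1, (1|13)=+1; sign (−1)^0·+1^1·+1^0 = +1.
(a,b)_2: α=2, β=2; u≡3, v≡5 (mod 8); ε(u)ε(v)=1·0, αω(v)=2·1, βω(u)=2·1; sum ≡ 0  ⇒  +1.
(a,b)_7: α=0, u≡4; β=-2, v≡1 (mod 7); (4|7)=+1, (1|7)=+1; sign (−1)^0·+1^-2·+1^0 = +1.
(a,b)_3: α=-1, u≡1; β=0, v≡2 (mod 3); (1|3)=+1, (2|3)=-1; sign (−1)^0·+1^0·-1^-1 = -1.
(a,b)_5: α=3, u≡4; β=2, v≡1 (mod 5); (4|5)=+1, (1|5)=+1; sign (−1)^0·+1^2·+1^3 = +1.
(a,b)_17: α=1, u≡11; β=1, v≡13 (mod 17); (11|17)=-1, (13|17)=+1; sign (−1)^0·-1^1·+1^1 = -1.
(a,b)_∞: sgn(-2805)=−, sgn(221)=+, so +1.
|Ram(-2805, 221)| = 2, even; anisotropic at {3, 17}.

[3, 17]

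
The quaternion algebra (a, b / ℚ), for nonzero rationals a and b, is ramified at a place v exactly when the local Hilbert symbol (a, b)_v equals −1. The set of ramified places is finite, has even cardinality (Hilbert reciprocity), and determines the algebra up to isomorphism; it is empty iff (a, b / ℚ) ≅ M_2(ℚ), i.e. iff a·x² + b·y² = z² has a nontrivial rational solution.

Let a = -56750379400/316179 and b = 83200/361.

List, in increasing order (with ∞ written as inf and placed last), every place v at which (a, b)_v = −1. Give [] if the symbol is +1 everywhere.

(a, b) ≡ (-168454, 13) mod (ℚ^×)²; places V = {2, 3, 5, 11, 13, 19, 23, 31, 43, ∞}.
(a,b)_23: α=2, u≡11; β=0, v≡2 (mod 23); (11|23)=-1, (2|23)=+1; sign (−1)^0·-1^0·+1^2 = +1.
(a,b)_5: α=2, u≡1; β=2, v≡3 (mod 5); (1|5)=+1, (3|5)=-1; sign (−1)^0·+1^2·-1^2 = +1.
(a,b)_19: α=-1, u≡17; β=-2, v≡18 (mod 19); (17|19)=+1, (18|19)=-1; sign (−1)^0·+1^-2·-1^-1 = -1.
(a,b)_∞: sgn(-168454)=−, sgn(13)=+, so +1.
(a,b)_13: α=1, u≡1; β=1, v≡3 (mod 13); (1|13)=+1, (3|13)=+1; sign (−1)^0·+1^1·+1^1 = +1.
(a,b)_31: α=1, u≡17; β=0, v≡6 (mod 31); (17|31)=-1, (6|31)=-1; sign (−1)^0·-1^0·-1^1 = -1.
(a,b)_3: α=-2, u≡2; β=0, v≡1 (mod 3); (2|3)=-1, (1|3)=+1; sign (−1)^0·-1^0·+1^-2 = +1.
(a,b)_11: α=3, u≡5; β=0, v≡2 (mod 11); (5|11)=+1, (2|11)=-1; sign (−1)^0·+1^0·-1^3 = -1.
(a,b)_2: α=3, β=8; u≡5, v≡5 (mod 8); ε(u)ε(v)=0·0, αω(v)=3·1, βω(u)=8·1; sum ≡ 1  ⇒  -1.
(a,b)_43: α=-2, u≡5; β=0, v≡25 (mod 43); (5|43)=-1, (25|43)=+1; sign (−1)^0·-1^0·+1^-2 = +1.
|Ram(-168454, 13)| = 4, even; anisotropic at {2, 11, 19, 31}.

[2, 11, 19, 31]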